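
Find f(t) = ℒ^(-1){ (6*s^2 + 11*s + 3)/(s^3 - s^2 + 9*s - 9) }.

Factor the denominator: s^3 - s^2 + 9*s - 9 = (s - 1)*(s^2 + 9).
Partial fraction decomposition gives [2/(s - 1)] + [4*s/(s^2 + 9)] + [15/(s^2 + 9)].
Invert each term: 2/(s - 1) ↔ 2e^(t); 4·s/(s^2 + 9) ↔ 4cos(3t); 5·3/(s^2 + 9) ↔ 5sin(3t).

f(t) = 2*exp(t) + 5*sin(3*t) + 4*cos(3*t)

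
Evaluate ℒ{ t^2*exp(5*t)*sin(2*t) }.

L{sin(2t)} = 2/(s^2 + 4).
Multiplying by e^(5t) shifts s → s - 5, so L{exp(5*t)*sin(2*t)} = 2/((s - 5)^2 + 4).
Then apply L{t^2·g(t)} = (-1)^2 d^2/ds^2[G(s)] with G(s) = 2/((s - 5)^2 + 4):
differentiating 2 times and applying the sign gives 4*(3*s^2 - 30*s + 71)/(s^2 - 10*s + 29)^3.

4*(3*s^2 - 30*s + 71)/(s^2 - 10*s + 29)^3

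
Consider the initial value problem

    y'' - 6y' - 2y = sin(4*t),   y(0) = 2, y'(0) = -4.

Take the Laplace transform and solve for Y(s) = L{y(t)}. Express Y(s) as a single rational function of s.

Y(s) = (2*s^3 - 16*s^2 + 32*s - 252)/(s^4 - 6*s^3 + 14*s^2 - 96*s - 32)

Laplace-transform each side.
With L{y''} = s^2 Y - s·y(0) - y'(0) and L{y'} = sY - y(0), with y(0) = 2, y'(0) = -4: the LHS transforms to (s^2 - 6*s - 2)Y - (2*s - 16).
The right side is L{sin(4*t)} = 4/(s^2 + 16).
So (s^2 - 6*s - 2)Y = 4/(s^2 + 16) + (2*s - 16).
Divide through and combine into a single rational function.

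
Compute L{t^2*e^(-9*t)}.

L{e^(-9t)} = 1/(s + 9).
Then apply L{t^2·g(t)} = (-1)^2 d^2/ds^2[H(s)] with H(s) = 1/(s + 9):
differentiating 2 times and applying the sign gives 2/(s + 9)^3.

2/(s + 9)^3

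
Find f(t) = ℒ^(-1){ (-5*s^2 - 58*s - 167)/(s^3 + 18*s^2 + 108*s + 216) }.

Factor the denominator: s^3 + 18*s^2 + 108*s + 216 = (s + 6)^3.
Partial fraction decomposition gives [-5/(s + 6)] + [2/(s + 6)^2] + [(s + 6)^(-3)].
Invert each term: -5/(s + 6) ↔ -5e^(-6t); 2/(s + 6)^2 ↔ 2t·e^(-6t); 1/(s + 6)^3 ↔ (1/2)t^2·e^(-6t).

f(t) = t^2*exp(-6*t)/2 + 2*t*exp(-6*t) - 5*exp(-6*t)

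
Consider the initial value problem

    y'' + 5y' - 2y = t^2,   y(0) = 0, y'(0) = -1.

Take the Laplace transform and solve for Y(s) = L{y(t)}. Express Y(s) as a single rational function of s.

Y(s) = (-s^3 + 2)/(s^5 + 5*s^4 - 2*s^3)

Laplace-transform each side.
Using L{y''} = s^2 Y - s·y(0) - y'(0) and L{y'} = sY - y(0), with y(0) = 0, y'(0) = -1, the left side becomes (s^2 + 5*s - 2)Y - (-1).
The right side is L{t^2} = 2/s^3.
So (s^2 + 5*s - 2)Y = 2/s^3 + (-1).
Isolate Y and clear denominators.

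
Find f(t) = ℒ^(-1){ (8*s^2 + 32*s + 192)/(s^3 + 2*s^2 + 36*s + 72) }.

f(t) = 4*sin(6*t) + 4*cos(6*t) + 4*exp(-2*t)

Factor the denominator: s^3 + 2*s^2 + 36*s + 72 = (s + 2)*(s^2 + 36).
Partial fraction decomposition gives [4/(s + 2)] + [4*s/(s^2 + 36)] + [24/(s^2 + 36)].
Invert each term: 4/(s + 2) ↔ 4e^(-2t); 4·s/(s^2 + 36) ↔ 4cos(6t); 4·6/(s^2 + 36) ↔ 4sin(6t).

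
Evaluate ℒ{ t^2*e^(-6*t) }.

2/(s + 6)^3

L{e^(-6t)} = 1/(s + 6).
Then apply L{t^2·g(t)} = (-1)^2 d^2/ds^2[H(s)] with H(s) = 1/(s + 6):
differentiating 2 times and applying the sign gives 2/(s + 6)^3.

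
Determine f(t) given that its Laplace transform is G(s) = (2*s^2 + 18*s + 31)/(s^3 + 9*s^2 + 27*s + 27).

Factor the denominator: s^3 + 9*s^2 + 27*s + 27 = (s + 3)^3.
Partial fraction decomposition gives [2/(s + 3)] + [6/(s + 3)^2] + [-5/(s + 3)^3].
Invert each term: 2/(s + 3) ↔ 2e^(-3t); 6/(s + 3)^2 ↔ 6t·e^(-3t); -5/(s + 3)^3 ↔ (-5/2)t^2·e^(-3t).

f(t) = -5*t^2*exp(-3*t)/2 + 6*t*exp(-3*t) + 2*exp(-3*t)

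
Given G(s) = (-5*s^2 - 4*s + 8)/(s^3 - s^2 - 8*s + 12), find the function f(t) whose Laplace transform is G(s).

f(t) = -4*t*exp(2*t) - 4*exp(2*t) - exp(-3*t)

Factor the denominator: s^3 - s^2 - 8*s + 12 = (s - 2)^2*(s + 3).
Partial fraction decomposition gives [-4/(s - 2)] + [-4/(s - 2)^2] + [-1/(s + 3)].
Invert each term: -4/(s - 2) ↔ -4e^(2t); -4/(s - 2)^2 ↔ -4t·e^(2t); -1/(s + 3) ↔ -e^(-3t).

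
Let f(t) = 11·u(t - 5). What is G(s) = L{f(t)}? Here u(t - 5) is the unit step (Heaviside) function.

By the second shifting theorem, L{u(t - c)·g(t - c)} = e^(-cs)·H(s) with c = 5 and H(s) = L{g(t)}.
L{11} = 11/s.

G(s) = 11*exp(-5*s)/s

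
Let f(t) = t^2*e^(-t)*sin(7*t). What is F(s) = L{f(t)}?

F(s) = 14*(3*s^2 + 6*s - 46)/(s^2 + 2*s + 50)^3

L{sin(7t)} = 7/(s^2 + 49).
Multiplying by e^(-t) shifts s → s + 1, so L{e^(-t)*sin(7*t)} = 7/((s + 1)^2 + 49).
Then apply L{t^2·g(t)} = (-1)^2 d^2/ds^2[G(s)] with G(s) = 7/((s + 1)^2 + 49):
differentiating 2 times and applying the sign gives 14*(3*s^2 + 6*s - 46)/(s^2 + 2*s + 50)^3.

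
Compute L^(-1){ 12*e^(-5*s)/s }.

The factor e^(-5s) signals a time shift by c = 5 (second shifting theorem).
L{12} = 12/s, so L^-1{12/s} = 12.
Hence the inverse is u(t - 5) times that function evaluated at t - 5.

Heaviside(t - 5)*(12)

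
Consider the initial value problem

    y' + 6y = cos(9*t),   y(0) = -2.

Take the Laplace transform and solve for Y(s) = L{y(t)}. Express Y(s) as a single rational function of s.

Laplace-transform each side.
Using L{y'} = sY - y(0) = sY - (-2), the left side becomes (s + 6)Y - (-2).
The right side is L{cos(9*t)} = s/(s^2 + 81).
So (s + 6)Y = s/(s^2 + 81) + (-2).
Solve for Y(s) and write it as one ratio of polynomials.

Y(s) = (-2*s^2 + s - 162)/(s^3 + 6*s^2 + 81*s + 486)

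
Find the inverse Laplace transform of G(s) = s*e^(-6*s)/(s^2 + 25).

The factor e^(-6s) signals a time shift by c = 6 (second shifting theorem).
L{cos(5t)} = s/(s^2 + 25), so L^-1{s/(s^2 + 25)} = cos(5*t).
Hence the inverse is u(t - 6) times that function evaluated at t - 6.

Heaviside(t - 6)*(cos(5*t - 30))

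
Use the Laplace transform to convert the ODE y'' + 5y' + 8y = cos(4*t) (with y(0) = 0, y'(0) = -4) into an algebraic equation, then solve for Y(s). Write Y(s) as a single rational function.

Apply the Laplace transform to the equation.
Using L{y''} = s^2 Y - s·y(0) - y'(0) and L{y'} = sY - y(0), with y(0) = 0, y'(0) = -4, the left side becomes (s^2 + 5*s + 8)Y - (-4).
The right side is L{cos(4*t)} = s/(s^2 + 16).
So (s^2 + 5*s + 8)Y = s/(s^2 + 16) + (-4).
Solve for Y(s) and write it as one ratio of polynomials.

Y(s) = (-4*s^2 + s - 64)/(s^4 + 5*s^3 + 24*s^2 + 80*s + 128)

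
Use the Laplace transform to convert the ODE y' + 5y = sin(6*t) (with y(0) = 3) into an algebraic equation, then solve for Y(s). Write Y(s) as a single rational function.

Y(s) = (3*s^2 + 114)/(s^3 + 5*s^2 + 36*s + 180)

Laplace-transform each side.
The derivative rules (L{y'} = sY - y(0) = sY - 3) turn the left side into (s + 5)Y - (3).
The right side is L{sin(6*t)} = 6/(s^2 + 36).
So (s + 5)Y = 6/(s^2 + 36) + (3).
Divide through and combine into a single rational function.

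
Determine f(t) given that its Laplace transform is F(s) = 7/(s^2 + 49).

f(t) = sin(7*t)

Since L{sin(7t)} = 7/(s^2 + 49), the inverse is sin(7*t).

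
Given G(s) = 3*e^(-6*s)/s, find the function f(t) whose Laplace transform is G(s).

The factor e^(-6s) signals a time shift by c = 6 (second shifting theorem).
L{3} = 3/s, so L^-1{3/s} = 3.
Hence the inverse is u(t - 6) times that function evaluated at t - 6.

f(t) = Heaviside(t - 6)*(3)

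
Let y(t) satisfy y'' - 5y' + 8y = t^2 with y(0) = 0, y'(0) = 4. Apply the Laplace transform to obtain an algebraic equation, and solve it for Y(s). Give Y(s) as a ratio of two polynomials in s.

Y(s) = (4*s^3 + 2)/(s^5 - 5*s^4 + 8*s^3)

Take the Laplace transform of both sides.
The derivative rules (L{y''} = s^2 Y - s·y(0) - y'(0) and L{y'} = sY - y(0), with y(0) = 0, y'(0) = 4) turn the left side into (s^2 - 5*s + 8)Y - (4).
The right side is L{t^2} = 2/s^3.
So (s^2 - 5*s + 8)Y = 2/s^3 + (4).
Isolate Y and clear denominators.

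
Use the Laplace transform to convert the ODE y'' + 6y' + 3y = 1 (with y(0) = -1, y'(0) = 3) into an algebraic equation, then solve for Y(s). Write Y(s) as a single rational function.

Laplace-transform each side.
The derivative rules (L{y''} = s^2 Y - s·y(0) - y'(0) and L{y'} = sY - y(0), with y(0) = -1, y'(0) = 3) turn the left side into (s^2 + 6*s + 3)Y - (-s - 3).
The right side is L{1} = 1/s.
So (s^2 + 6*s + 3)Y = 1/s + (-s - 3).
Divide through and combine into a single rational function.

Y(s) = (-s^2 - 3*s + 1)/(s^3 + 6*s^2 + 3*s)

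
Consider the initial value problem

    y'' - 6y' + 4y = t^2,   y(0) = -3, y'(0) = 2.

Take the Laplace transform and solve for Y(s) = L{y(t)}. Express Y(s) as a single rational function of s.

Y(s) = (-3*s^4 + 20*s^3 + 2)/(s^5 - 6*s^4 + 4*s^3)

Laplace-transform each side.
The derivative rules (L{y''} = s^2 Y - s·y(0) - y'(0) and L{y'} = sY - y(0), with y(0) = -3, y'(0) = 2) turn the left side into (s^2 - 6*s + 4)Y - (-3*s + 20).
The right side is L{t^2} = 2/s^3.
So (s^2 - 6*s + 4)Y = 2/s^3 + (-3*s + 20).
Divide through and combine into a single rational function.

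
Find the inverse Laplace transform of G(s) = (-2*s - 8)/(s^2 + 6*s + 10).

Complete the square in the denominator: s^2 + 6*s + 10 = (s + 3)^2 + 1^2.
Split the numerator to match: -2*s - 8 = -2·(s + 3) - 2·1.
Invert each term: -2·(s + 3)/((s + 3)^2 + 1) ↔ -2e^(-3t)cos(t); -2·1/((s + 3)^2 + 1) ↔ -2e^(-3t)sin(t).

-2*exp(-3*t)*sin(t) - 2*exp(-3*t)*cos(t)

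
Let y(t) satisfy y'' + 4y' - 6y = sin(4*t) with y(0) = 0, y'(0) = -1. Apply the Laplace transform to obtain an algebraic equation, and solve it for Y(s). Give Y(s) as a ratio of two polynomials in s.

Transform both sides with L{·}.
Using L{y''} = s^2 Y - s·y(0) - y'(0) and L{y'} = sY - y(0), with y(0) = 0, y'(0) = -1, the left side becomes (s^2 + 4*s - 6)Y - (-1).
The right side is L{sin(4*t)} = 4/(s^2 + 16).
So (s^2 + 4*s - 6)Y = 4/(s^2 + 16) + (-1).
Divide through and combine into a single rational function.

Y(s) = (-s^2 - 12)/(s^4 + 4*s^3 + 10*s^2 + 64*s - 96)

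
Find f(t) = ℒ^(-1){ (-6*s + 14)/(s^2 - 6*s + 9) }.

f(t) = -4*t*exp(3*t) - 6*exp(3*t)

Factor the denominator: s^2 - 6*s + 9 = (s - 3)^2.
Partial fraction decomposition gives [-6/(s - 3)] + [-4/(s - 3)^2].
Invert each term: -6/(s - 3) ↔ -6e^(3t); -4/(s - 3)^2 ↔ -4t·e^(3t).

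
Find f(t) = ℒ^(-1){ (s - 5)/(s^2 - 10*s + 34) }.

f(t) = exp(5*t)*cos(3*t)

Rewrite the denominator: s^2 - 10*s + 34 = (s - 5)^2 + 9.
The form in (s - 5) signals a first-shifting-theorem factor e^(5t).
Since L{cos(3t)} = s/(s^2 + 9), the inverse is e^(5*t)*cos(3*t).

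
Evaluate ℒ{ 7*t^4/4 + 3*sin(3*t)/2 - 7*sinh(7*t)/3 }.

9/(2*(s^2 + 9)) - 49/(3*(s^2 - 49)) + 42/s^5

The transform is linear, so treat each term independently.
(3/2)·[L{sin(3t)} = 3/(s^2 + 9)]; (-7/3)·[L{sinh(7t)} = 7/(s^2 - 49)]; (7/4)·[L{t^4} = 4!/s^5 = 24/s^5].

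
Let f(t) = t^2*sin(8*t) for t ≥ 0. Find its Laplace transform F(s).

F(s) = 16*(3*s^2 - 64)/(s^2 + 64)^3

L{sin(8t)} = 8/(s^2 + 64).
Then apply L{t^2·g(t)} = (-1)^2 d^2/ds^2[G(s)] with G(s) = 8/(s^2 + 64):
differentiating 2 times and applying the sign gives 16*(3*s^2 - 64)/(s^2 + 64)^3.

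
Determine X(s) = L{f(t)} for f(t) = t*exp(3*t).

X(s) = (s - 3)^(-2)

L{t} = 1!/s^2 = 1/s^2.
By the first shifting theorem, multiplying by e^(3t) replaces s with s - 3.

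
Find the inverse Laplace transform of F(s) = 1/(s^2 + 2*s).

exp(-t)*sinh(t)

Rewrite the denominator: s^2 + 2*s = (s + 1)^2 - 1.
The form in (s + 1) signals a first-shifting-theorem factor e^(-t).
Since L{sinh(t)} = 1/(s^2 - 1), the inverse is e^(-t)*sinh(t).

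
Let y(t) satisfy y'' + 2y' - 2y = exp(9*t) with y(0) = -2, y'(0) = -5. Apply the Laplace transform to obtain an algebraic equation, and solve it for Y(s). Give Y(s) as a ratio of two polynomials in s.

Y(s) = (-2*s^2 + 9*s + 82)/(s^3 - 7*s^2 - 20*s + 18)

Take the Laplace transform of both sides.
The derivative rules (L{y''} = s^2 Y - s·y(0) - y'(0) and L{y'} = sY - y(0), with y(0) = -2, y'(0) = -5) turn the left side into (s^2 + 2*s - 2)Y - (-2*s - 9).
The right side is L{exp(9*t)} = 1/(s - 9).
So (s^2 + 2*s - 2)Y = 1/(s - 9) + (-2*s - 9).
Divide through and combine into a single rational function.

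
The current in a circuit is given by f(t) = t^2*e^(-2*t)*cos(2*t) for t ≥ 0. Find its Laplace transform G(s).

G(s) = 2*(s + 2)*(s^2 + 4*s - 8)/(s^2 + 4*s + 8)^3

L{cos(2t)} = s/(s^2 + 4).
Multiplying by e^(-2t) shifts s → s + 2, so L{e^(-2*t)*cos(2*t)} = (s + 2)/((s + 2)^2 + 4).
Then apply L{t^2·g(t)} = (-1)^2 d^2/ds^2[H(s)] with H(s) = (s + 2)/((s + 2)^2 + 4):
differentiating 2 times and applying the sign gives 2*(s + 2)*(s^2 + 4*s - 8)/(s^2 + 4*s + 8)^3.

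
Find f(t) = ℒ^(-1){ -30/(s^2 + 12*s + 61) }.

f(t) = -6*exp(-6*t)*sin(5*t)

Rewrite the denominator: s^2 + 12*s + 61 = (s + 6)^2 + 25.
The form in (s + 6) signals a first-shifting-theorem factor e^(-6t).
Since L{sin(5t)} = 5/(s^2 + 25), the inverse is exp(-6*t)*sin(5*t), scaled by -6.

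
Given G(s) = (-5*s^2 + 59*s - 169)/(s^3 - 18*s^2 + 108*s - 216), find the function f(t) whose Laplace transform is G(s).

Factor the denominator: s^3 - 18*s^2 + 108*s - 216 = (s - 6)^3.
Partial fraction decomposition gives [-5/(s - 6)] + [-1/(s - 6)^2] + [5/(s - 6)^3].
Invert each term: -5/(s - 6) ↔ -5e^(6t); -1/(s - 6)^2 ↔ -t·e^(6t); 5/(s - 6)^3 ↔ (5/2)t^2·e^(6t).

f(t) = 5*t^2*exp(6*t)/2 - t*exp(6*t) - 5*exp(6*t)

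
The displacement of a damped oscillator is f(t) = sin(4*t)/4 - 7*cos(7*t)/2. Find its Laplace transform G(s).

By linearity of the Laplace transform, transform each term separately.
(1/4)·[L{sin(4t)} = 4/(s^2 + 16)]; (-7/2)·[L{cos(7t)} = s/(s^2 + 49)].

G(s) = -7*s/(2*(s^2 + 49)) + 1/(s^2 + 16)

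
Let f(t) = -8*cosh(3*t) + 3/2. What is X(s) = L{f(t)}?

X(s) = -8*s/(s^2 - 9) + 3/(2*s)

By linearity of the Laplace transform, transform each term separately.
L{3/2} = (3/2)/s; (-8)·[L{cosh(3t)} = s/(s^2 - 9)].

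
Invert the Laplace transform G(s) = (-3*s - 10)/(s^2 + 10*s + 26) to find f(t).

Complete the square in the denominator: s^2 + 10*s + 26 = (s + 5)^2 + 1^2.
Split the numerator to match: -3*s - 10 = -3·(s + 5) + 5·1.
Invert each term: -3·(s + 5)/((s + 5)^2 + 1) ↔ -3e^(-5t)cos(t); 5·1/((s + 5)^2 + 1) ↔ 5e^(-5t)sin(t).

f(t) = 5*exp(-5*t)*sin(t) - 3*exp(-5*t)*cos(t)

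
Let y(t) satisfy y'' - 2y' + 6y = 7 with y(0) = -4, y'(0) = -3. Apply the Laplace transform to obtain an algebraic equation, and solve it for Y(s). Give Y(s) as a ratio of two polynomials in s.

Take the Laplace transform of both sides.
With L{y''} = s^2 Y - s·y(0) - y'(0) and L{y'} = sY - y(0), with y(0) = -4, y'(0) = -3: the LHS transforms to (s^2 - 2*s + 6)Y - (-4*s + 5).
The right side is L{7} = 7/s.
So (s^2 - 2*s + 6)Y = 7/s + (-4*s + 5).
Solve for Y(s) and write it as one ratio of polynomials.

Y(s) = (-4*s^2 + 5*s + 7)/(s^3 - 2*s^2 + 6*s)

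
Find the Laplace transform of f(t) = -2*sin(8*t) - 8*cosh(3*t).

-8*s/(s^2 - 9) - 16/(s^2 + 64)

By linearity of the Laplace transform, transform each term separately.
(-2)·[L{sin(8t)} = 8/(s^2 + 64)]; (-8)·[L{cosh(3t)} = s/(s^2 - 9)].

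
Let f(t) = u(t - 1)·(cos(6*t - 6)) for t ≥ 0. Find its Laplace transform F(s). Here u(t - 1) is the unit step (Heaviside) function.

F(s) = s*exp(-s)/(s^2 + 36)

By the second shifting theorem, L{u(t - c)·g(t - c)} = e^(-cs)·G(s) with c = 1 and G(s) = L{g(t)}.
L{cos(6t)} = s/(s^2 + 36).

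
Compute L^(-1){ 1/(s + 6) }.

Since L{e^(-6t)} = 1/(s + 6), the inverse is e^(-6*t).

exp(-6*t)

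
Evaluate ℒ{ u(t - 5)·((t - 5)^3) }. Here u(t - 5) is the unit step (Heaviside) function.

6*exp(-5*s)/s^4

By the second shifting theorem, L{u(t - c)·g(t - c)} = e^(-cs)·G(s) with c = 5 and G(s) = L{g(t)}.
L{t^3} = 3!/s^4 = 6/s^4.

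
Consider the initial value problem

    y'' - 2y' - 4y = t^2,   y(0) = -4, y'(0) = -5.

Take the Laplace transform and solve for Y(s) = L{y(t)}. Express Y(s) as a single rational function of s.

Transform both sides with L{·}.
Using L{y''} = s^2 Y - s·y(0) - y'(0) and L{y'} = sY - y(0), with y(0) = -4, y'(0) = -5, the left side becomes (s^2 - 2*s - 4)Y - (-4*s + 3).
The right side is L{t^2} = 2/s^3.
So (s^2 - 2*s - 4)Y = 2/s^3 + (-4*s + 3).
Isolate Y and clear denominators.

Y(s) = (-4*s^4 + 3*s^3 + 2)/(s^5 - 2*s^4 - 4*s^3)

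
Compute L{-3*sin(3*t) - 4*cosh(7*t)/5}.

-4*s/(5*(s^2 - 49)) - 9/(s^2 + 9)

The transform is linear, so treat each term independently.
(-4/5)·[L{cosh(7t)} = s/(s^2 - 49)]; (-3)·[L{sin(3t)} = 3/(s^2 + 9)].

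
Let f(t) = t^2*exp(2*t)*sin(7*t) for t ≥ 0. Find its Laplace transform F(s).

F(s) = 14*(3*s^2 - 12*s - 37)/(s^2 - 4*s + 53)^3

L{sin(7t)} = 7/(s^2 + 49).
Multiplying by e^(2t) shifts s → s - 2, so L{exp(2*t)*sin(7*t)} = 7/((s - 2)^2 + 49).
Then apply L{t^2·g(t)} = (-1)^2 d^2/ds^2[G(s)] with G(s) = 7/((s - 2)^2 + 49):
differentiating 2 times and applying the sign gives 14*(3*s^2 - 12*s - 37)/(s^2 - 4*s + 53)^3.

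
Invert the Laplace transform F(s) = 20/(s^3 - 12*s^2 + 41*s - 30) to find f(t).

Factor the denominator: s^3 - 12*s^2 + 41*s - 30 = (s - 6)*(s - 5)*(s - 1).
Partial fraction decomposition gives [1/(s - 1)] + [-5/(s - 5)] + [4/(s - 6)].
Invert each term: 1/(s - 1) ↔ e^(t); -5/(s - 5) ↔ -5e^(5t); 4/(s - 6) ↔ 4e^(6t).

f(t) = 4*exp(6*t) - 5*exp(5*t) + exp(t)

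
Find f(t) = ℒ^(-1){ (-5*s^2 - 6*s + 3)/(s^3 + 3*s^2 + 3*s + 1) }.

Factor the denominator: s^3 + 3*s^2 + 3*s + 1 = (s + 1)^3.
Partial fraction decomposition gives [-5/(s + 1)] + [4/(s + 1)^2] + [4/(s + 1)^3].
Invert each term: -5/(s + 1) ↔ -5e^(-t); 4/(s + 1)^2 ↔ 4t·e^(-t); 4/(s + 1)^3 ↔ (2)t^2·e^(-t).

f(t) = 2*t^2*exp(-t) + 4*t*exp(-t) - 5*exp(-t)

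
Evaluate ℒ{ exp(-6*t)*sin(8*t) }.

L{sin(8t)} = 8/(s^2 + 64).
By the first shifting theorem, multiplying by e^(-6t) replaces s with s + 6.

8/((s + 6)^2 + 64)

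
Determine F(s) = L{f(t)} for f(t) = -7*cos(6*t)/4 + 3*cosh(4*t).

F(s) = -7*s/(4*(s^2 + 36)) + 3*s/(s^2 - 16)

By linearity of the Laplace transform, transform each term separately.
(3)·[L{cosh(4t)} = s/(s^2 - 16)]; (-7/4)·[L{cos(6t)} = s/(s^2 + 36)].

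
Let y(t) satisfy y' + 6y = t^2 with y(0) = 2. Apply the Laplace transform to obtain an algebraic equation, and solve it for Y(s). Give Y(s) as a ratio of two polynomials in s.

Transform both sides with L{·}.
The derivative rules (L{y'} = sY - y(0) = sY - 2) turn the left side into (s + 6)Y - (2).
The right side is L{t^2} = 2/s^3.
So (s + 6)Y = 2/s^3 + (2).
Divide through and combine into a single rational function.

Y(s) = (2*s^3 + 2)/(s^4 + 6*s^3)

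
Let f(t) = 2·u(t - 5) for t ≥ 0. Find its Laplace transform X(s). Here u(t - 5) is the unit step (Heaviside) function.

By the second shifting theorem, L{u(t - c)·g(t - c)} = e^(-cs)·G(s) with c = 5 and G(s) = L{g(t)}.
L{2} = 2/s.

X(s) = 2*exp(-5*s)/s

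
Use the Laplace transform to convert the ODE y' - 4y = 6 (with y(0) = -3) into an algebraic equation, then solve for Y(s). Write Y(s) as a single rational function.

Y(s) = (-3*s + 6)/(s^2 - 4*s)

Transform both sides with L{·}.
Using L{y'} = sY - y(0) = sY - (-3), the left side becomes (s - 4)Y - (-3).
The right side is L{6} = 6/s.
So (s - 4)Y = 6/s + (-3).
Divide through and combine into a single rational function.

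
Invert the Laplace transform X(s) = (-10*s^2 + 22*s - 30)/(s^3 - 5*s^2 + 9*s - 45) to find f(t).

f(t) = -5*exp(5*t) - sin(3*t) - 5*cos(3*t)

Factor the denominator: s^3 - 5*s^2 + 9*s - 45 = (s - 5)*(s^2 + 9).
Partial fraction decomposition gives [-5/(s - 5)] + [-5*s/(s^2 + 9)] + [-3/(s^2 + 9)].
Invert each term: -5/(s - 5) ↔ -5e^(5t); -5·s/(s^2 + 9) ↔ -5cos(3t); -1·3/(s^2 + 9) ↔ -sin(3t).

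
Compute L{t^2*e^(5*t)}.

2/(s - 5)^3

L{e^(5t)} = 1/(s - 5).
Then apply L{t^2·g(t)} = (-1)^2 d^2/ds^2[G(s)] with G(s) = 1/(s - 5):
differentiating 2 times and applying the sign gives 2/(s - 5)^3.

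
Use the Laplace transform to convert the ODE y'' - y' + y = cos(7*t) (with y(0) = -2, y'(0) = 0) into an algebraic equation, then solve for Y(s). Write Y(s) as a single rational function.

Y(s) = (-2*s^3 + 2*s^2 - 97*s + 98)/(s^4 - s^3 + 50*s^2 - 49*s + 49)

Take the Laplace transform of both sides.
The derivative rules (L{y''} = s^2 Y - s·y(0) - y'(0) and L{y'} = sY - y(0), with y(0) = -2, y'(0) = 0) turn the left side into (s^2 - s + 1)Y - (-2*s + 2).
The right side is L{cos(7*t)} = s/(s^2 + 49).
So (s^2 - s + 1)Y = s/(s^2 + 49) + (-2*s + 2).
Solve for Y(s) and write it as one ratio of polynomials.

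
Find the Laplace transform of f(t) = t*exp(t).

(s - 1)^(-2)

L{e^(t)} = 1/(s - 1).
Then apply L{t·g(t)} = -d/ds[H(s)] with H(s) = 1/(s - 1):
differentiating 1 time and applying the sign gives (s - 1)^(-2).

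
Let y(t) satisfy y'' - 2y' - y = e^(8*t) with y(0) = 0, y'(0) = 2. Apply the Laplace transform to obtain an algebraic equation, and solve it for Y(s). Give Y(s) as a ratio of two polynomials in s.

Y(s) = (2*s - 15)/(s^3 - 10*s^2 + 15*s + 8)

Apply the Laplace transform to the equation.
Using L{y''} = s^2 Y - s·y(0) - y'(0) and L{y'} = sY - y(0), with y(0) = 0, y'(0) = 2, the left side becomes (s^2 - 2*s - 1)Y - (2).
The right side is L{e^(8*t)} = 1/(s - 8).
So (s^2 - 2*s - 1)Y = 1/(s - 8) + (2).
Divide through and combine into a single rational function.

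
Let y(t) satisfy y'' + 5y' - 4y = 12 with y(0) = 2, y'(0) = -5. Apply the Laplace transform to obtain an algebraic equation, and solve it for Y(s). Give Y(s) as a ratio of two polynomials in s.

Y(s) = (2*s^2 + 5*s + 12)/(s^3 + 5*s^2 - 4*s)

Transform both sides with L{·}.
The derivative rules (L{y''} = s^2 Y - s·y(0) - y'(0) and L{y'} = sY - y(0), with y(0) = 2, y'(0) = -5) turn the left side into (s^2 + 5*s - 4)Y - (2*s + 5).
The right side is L{12} = 12/s.
So (s^2 + 5*s - 4)Y = 12/s + (2*s + 5).
Solve for Y(s) and write it as one ratio of polynomials.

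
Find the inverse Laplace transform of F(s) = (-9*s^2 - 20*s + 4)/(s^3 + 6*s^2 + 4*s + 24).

2*sin(2*t) - 4*cos(2*t) - 5*exp(-6*t)

Factor the denominator: s^3 + 6*s^2 + 4*s + 24 = (s + 6)*(s^2 + 4).
Partial fraction decomposition gives [-5/(s + 6)] + [-4*s/(s^2 + 4)] + [4/(s^2 + 4)].
Invert each term: -5/(s + 6) ↔ -5e^(-6t); -4·s/(s^2 + 4) ↔ -4cos(2t); 2·2/(s^2 + 4) ↔ 2sin(2t).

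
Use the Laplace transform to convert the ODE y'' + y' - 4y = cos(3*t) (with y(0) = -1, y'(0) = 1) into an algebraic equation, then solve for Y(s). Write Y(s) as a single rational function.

Y(s) = (-s^3 - 8*s)/(s^4 + s^3 + 5*s^2 + 9*s - 36)

Apply the Laplace transform to the equation.
The derivative rules (L{y''} = s^2 Y - s·y(0) - y'(0) and L{y'} = sY - y(0), with y(0) = -1, y'(0) = 1) turn the left side into (s^2 + s - 4)Y - (-s).
The right side is L{cos(3*t)} = s/(s^2 + 9).
So (s^2 + s - 4)Y = s/(s^2 + 9) + (-s).
Divide through and combine into a single rational function.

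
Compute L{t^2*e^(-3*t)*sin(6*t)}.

L{sin(6t)} = 6/(s^2 + 36).
Multiplying by e^(-3t) shifts s → s + 3, so L{e^(-3*t)*sin(6*t)} = 6/((s + 3)^2 + 36).
Then apply L{t^2·g(t)} = (-1)^2 d^2/ds^2[H(s)] with H(s) = 6/((s + 3)^2 + 36):
differentiating 2 times and applying the sign gives 36*(s^2 + 6*s - 3)/(s^2 + 6*s + 45)^3.

36*(s^2 + 6*s - 3)/(s^2 + 6*s + 45)^3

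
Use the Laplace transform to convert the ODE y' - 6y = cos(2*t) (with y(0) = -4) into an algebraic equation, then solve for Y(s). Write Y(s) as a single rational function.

Y(s) = (-4*s^2 + s - 16)/(s^3 - 6*s^2 + 4*s - 24)

Transform both sides with L{·}.
The derivative rules (L{y'} = sY - y(0) = sY - (-4)) turn the left side into (s - 6)Y - (-4).
The right side is L{cos(2*t)} = s/(s^2 + 4).
So (s - 6)Y = s/(s^2 + 4) + (-4).
Divide through and combine into a single rational function.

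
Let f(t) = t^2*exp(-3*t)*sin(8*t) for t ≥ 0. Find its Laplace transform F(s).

L{sin(8t)} = 8/(s^2 + 64).
Multiplying by e^(-3t) shifts s → s + 3, so L{exp(-3*t)*sin(8*t)} = 8/((s + 3)^2 + 64).
Then apply L{t^2·g(t)} = (-1)^2 d^2/ds^2[G(s)] with G(s) = 8/((s + 3)^2 + 64):
differentiating 2 times and applying the sign gives 16*(3*s^2 + 18*s - 37)/(s^2 + 6*s + 73)^3.

F(s) = 16*(3*s^2 + 18*s - 37)/(s^2 + 6*s + 73)^3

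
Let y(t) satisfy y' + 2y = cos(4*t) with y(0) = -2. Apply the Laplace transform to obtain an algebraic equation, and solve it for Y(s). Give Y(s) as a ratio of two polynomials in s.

Take the Laplace transform of both sides.
The derivative rules (L{y'} = sY - y(0) = sY - (-2)) turn the left side into (s + 2)Y - (-2).
The right side is L{cos(4*t)} = s/(s^2 + 16).
So (s + 2)Y = s/(s^2 + 16) + (-2).
Isolate Y and clear denominators.

Y(s) = (-2*s^2 + s - 32)/(s^3 + 2*s^2 + 16*s + 32)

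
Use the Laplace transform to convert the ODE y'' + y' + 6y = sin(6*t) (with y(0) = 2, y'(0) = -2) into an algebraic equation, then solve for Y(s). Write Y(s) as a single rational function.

Transform both sides with L{·}.
The derivative rules (L{y''} = s^2 Y - s·y(0) - y'(0) and L{y'} = sY - y(0), with y(0) = 2, y'(0) = -2) turn the left side into (s^2 + s + 6)Y - (2*s).
The right side is L{sin(6*t)} = 6/(s^2 + 36).
So (s^2 + s + 6)Y = 6/(s^2 + 36) + (2*s).
Isolate Y and clear denominators.

Y(s) = (2*s^3 + 72*s + 6)/(s^4 + s^3 + 42*s^2 + 36*s + 216)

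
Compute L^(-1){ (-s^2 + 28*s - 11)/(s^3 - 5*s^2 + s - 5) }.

Factor the denominator: s^3 - 5*s^2 + s - 5 = (s - 5)*(s^2 + 1).
Partial fraction decomposition gives [4/(s - 5)] + [-5*s/(s^2 + 1)] + [3/(s^2 + 1)].
Invert each term: 4/(s - 5) ↔ 4e^(5t); -5·s/(s^2 + 1) ↔ -5cos(t); 3·1/(s^2 + 1) ↔ 3sin(t).

4*exp(5*t) + 3*sin(t) - 5*cos(t)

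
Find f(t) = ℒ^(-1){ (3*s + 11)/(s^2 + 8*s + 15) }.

f(t) = exp(-3*t) + 2*exp(-5*t)

Factor the denominator: s^2 + 8*s + 15 = (s + 3)*(s + 5).
Partial fraction decomposition gives [1/(s + 3)] + [2/(s + 5)].
Invert each term: 1/(s + 3) ↔ e^(-3t); 2/(s + 5) ↔ 2e^(-5t).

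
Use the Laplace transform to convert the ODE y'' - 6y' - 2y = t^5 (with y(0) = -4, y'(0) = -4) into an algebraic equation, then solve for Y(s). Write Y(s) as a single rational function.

Y(s) = (-4*s^7 + 20*s^6 + 120)/(s^8 - 6*s^7 - 2*s^6)

Take the Laplace transform of both sides.
The derivative rules (L{y''} = s^2 Y - s·y(0) - y'(0) and L{y'} = sY - y(0), with y(0) = -4, y'(0) = -4) turn the left side into (s^2 - 6*s - 2)Y - (-4*s + 20).
The right side is L{t^5} = 120/s^6.
So (s^2 - 6*s - 2)Y = 120/s^6 + (-4*s + 20).
Solve for Y(s) and write it as one ratio of polynomials.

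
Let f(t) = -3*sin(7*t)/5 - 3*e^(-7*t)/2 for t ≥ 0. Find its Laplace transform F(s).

F(s) = -21/(5*(s^2 + 49)) - 3/(2*(s + 7))

By linearity of the Laplace transform, transform each term separately.
(-3/2)·[L{e^(-7t)} = 1/(s + 7)]; (-3/5)·[L{sin(7t)} = 7/(s^2 + 49)].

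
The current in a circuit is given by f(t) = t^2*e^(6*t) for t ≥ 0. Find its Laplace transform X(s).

X(s) = 2/(s - 6)^3

L{e^(6t)} = 1/(s - 6).
Then apply L{t^2·g(t)} = (-1)^2 d^2/ds^2[G(s)] with G(s) = 1/(s - 6):
differentiating 2 times and applying the sign gives 2/(s - 6)^3.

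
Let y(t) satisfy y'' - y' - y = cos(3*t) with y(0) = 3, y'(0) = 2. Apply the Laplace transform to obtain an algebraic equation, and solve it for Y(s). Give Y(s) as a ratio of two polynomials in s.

Y(s) = (3*s^3 - s^2 + 28*s - 9)/(s^4 - s^3 + 8*s^2 - 9*s - 9)

Take the Laplace transform of both sides.
The derivative rules (L{y''} = s^2 Y - s·y(0) - y'(0) and L{y'} = sY - y(0), with y(0) = 3, y'(0) = 2) turn the left side into (s^2 - s - 1)Y - (3*s - 1).
The right side is L{cos(3*t)} = s/(s^2 + 9).
So (s^2 - s - 1)Y = s/(s^2 + 9) + (3*s - 1).
Divide through and combine into a single rational function.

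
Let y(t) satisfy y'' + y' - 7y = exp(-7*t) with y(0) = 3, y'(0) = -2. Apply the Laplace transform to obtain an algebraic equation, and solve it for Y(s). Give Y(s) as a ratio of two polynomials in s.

Take the Laplace transform of both sides.
Using L{y''} = s^2 Y - s·y(0) - y'(0) and L{y'} = sY - y(0), with y(0) = 3, y'(0) = -2, the left side becomes (s^2 + s - 7)Y - (3*s + 1).
The right side is L{exp(-7*t)} = 1/(s + 7).
So (s^2 + s - 7)Y = 1/(s + 7) + (3*s + 1).
Isolate Y and clear denominators.

Y(s) = (3*s^2 + 22*s + 8)/(s^3 + 8*s^2 - 49)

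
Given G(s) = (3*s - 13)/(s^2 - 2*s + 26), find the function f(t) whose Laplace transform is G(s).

Complete the square in the denominator: s^2 - 2*s + 26 = (s - 1)^2 + 5^2.
Split the numerator to match: 3*s - 13 = 3·(s - 1) - 2·5.
Invert each term: 3·(s - 1)/((s - 1)^2 + 25) ↔ 3e^(t)cos(5t); -2·5/((s - 1)^2 + 25) ↔ -2e^(t)sin(5t).

f(t) = -2*exp(t)*sin(5*t) + 3*exp(t)*cos(5*t)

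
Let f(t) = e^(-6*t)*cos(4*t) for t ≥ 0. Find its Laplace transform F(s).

F(s) = (s + 6)/((s + 6)^2 + 16)

L{cos(4t)} = s/(s^2 + 16).
By the first shifting theorem, multiplying by e^(-6t) replaces s with s + 6.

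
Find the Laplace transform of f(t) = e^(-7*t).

1/(s + 7)

L{e^(-7t)} = 1/(s + 7).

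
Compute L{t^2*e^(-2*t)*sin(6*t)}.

L{sin(6t)} = 6/(s^2 + 36).
Multiplying by e^(-2t) shifts s → s + 2, so L{e^(-2*t)*sin(6*t)} = 6/((s + 2)^2 + 36).
Then apply L{t^2·g(t)} = (-1)^2 d^2/ds^2[H(s)] with H(s) = 6/((s + 2)^2 + 36):
differentiating 2 times and applying the sign gives 36*(s^2 + 4*s - 8)/(s^2 + 4*s + 40)^3.

36*(s^2 + 4*s - 8)/(s^2 + 4*s + 40)^3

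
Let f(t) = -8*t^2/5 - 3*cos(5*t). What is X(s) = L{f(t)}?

X(s) = -3*s/(s^2 + 25) - 16/(5*s^3)

By linearity of the Laplace transform, transform each term separately.
(-3)·[L{cos(5t)} = s/(s^2 + 25)]; (-8/5)·[L{t^2} = 2!/s^3 = 2/s^3].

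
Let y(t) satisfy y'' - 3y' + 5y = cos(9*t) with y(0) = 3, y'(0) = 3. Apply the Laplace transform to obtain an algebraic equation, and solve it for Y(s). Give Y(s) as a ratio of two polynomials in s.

Y(s) = (3*s^3 - 6*s^2 + 244*s - 486)/(s^4 - 3*s^3 + 86*s^2 - 243*s + 405)

Take the Laplace transform of both sides.
The derivative rules (L{y''} = s^2 Y - s·y(0) - y'(0) and L{y'} = sY - y(0), with y(0) = 3, y'(0) = 3) turn the left side into (s^2 - 3*s + 5)Y - (3*s - 6).
The right side is L{cos(9*t)} = s/(s^2 + 81).
So (s^2 - 3*s + 5)Y = s/(s^2 + 81) + (3*s - 6).
Divide through and combine into a single rational function.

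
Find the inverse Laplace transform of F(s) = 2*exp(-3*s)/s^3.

The factor e^(-3s) signals a time shift by c = 3 (second shifting theorem).
L{t^2} = 2!/s^3 = 2/s^3, so L^-1{2/s^3} = t^2.
Hence the inverse is u(t - 3) times that function evaluated at t - 3.

Heaviside(t - 3)*((t - 3)^2)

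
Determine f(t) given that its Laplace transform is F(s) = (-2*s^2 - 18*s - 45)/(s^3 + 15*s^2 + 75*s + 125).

f(t) = -5*t^2*exp(-5*t)/2 + 2*t*exp(-5*t) - 2*exp(-5*t)

Factor the denominator: s^3 + 15*s^2 + 75*s + 125 = (s + 5)^3.
Partial fraction decomposition gives [-2/(s + 5)] + [2/(s + 5)^2] + [-5/(s + 5)^3].
Invert each term: -2/(s + 5) ↔ -2e^(-5t); 2/(s + 5)^2 ↔ 2t·e^(-5t); -5/(s + 5)^3 ↔ (-5/2)t^2·e^(-5t).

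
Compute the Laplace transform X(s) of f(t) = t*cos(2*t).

L{cos(2t)} = s/(s^2 + 4).
Then apply L{t·g(t)} = -d/ds[G(s)] with G(s) = s/(s^2 + 4):
differentiating 1 time and applying the sign gives (s - 2)*(s + 2)/(s^2 + 4)^2.

X(s) = (s - 2)*(s + 2)/(s^2 + 4)^2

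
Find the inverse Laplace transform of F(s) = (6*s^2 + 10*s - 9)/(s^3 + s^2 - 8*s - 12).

t*exp(-2*t) + 3*exp(3*t) + 3*exp(-2*t)

Factor the denominator: s^3 + s^2 - 8*s - 12 = (s - 3)*(s + 2)^2.
Partial fraction decomposition gives [3/(s + 2)] + [(s + 2)^(-2)] + [3/(s - 3)].
Invert each term: 3/(s + 2) ↔ 3e^(-2t); 1/(s + 2)^2 ↔ t·e^(-2t); 3/(s - 3) ↔ 3e^(3t).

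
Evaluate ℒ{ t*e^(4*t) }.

L{e^(4t)} = 1/(s - 4).
Then apply L{t·g(t)} = -d/ds[G(s)] with G(s) = 1/(s - 4):
differentiating 1 time and applying the sign gives (s - 4)^(-2).

(s - 4)^(-2)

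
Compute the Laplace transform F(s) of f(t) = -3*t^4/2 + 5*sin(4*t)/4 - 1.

F(s) = 5/(s^2 + 16) - 1/s - 36/s^5

By linearity of the Laplace transform, transform each term separately.
(-3/2)·[L{t^4} = 4!/s^5 = 24/s^5]; L{-1} = -1/s; (5/4)·[L{sin(4t)} = 4/(s^2 + 16)].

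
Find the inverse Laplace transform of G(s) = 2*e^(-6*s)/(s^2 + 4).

The factor e^(-6s) signals a time shift by c = 6 (second shifting theorem).
L{sin(2t)} = 2/(s^2 + 4), so L^-1{2/(s^2 + 4)} = sin(2*t).
Hence the inverse is u(t - 6) times that function evaluated at t - 6.

Heaviside(t - 6)*(sin(2*t - 12))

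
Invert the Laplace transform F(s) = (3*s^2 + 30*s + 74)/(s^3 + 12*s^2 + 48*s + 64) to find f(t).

Factor the denominator: s^3 + 12*s^2 + 48*s + 64 = (s + 4)^3.
Partial fraction decomposition gives [3/(s + 4)] + [6/(s + 4)^2] + [2/(s + 4)^3].
Invert each term: 3/(s + 4) ↔ 3e^(-4t); 6/(s + 4)^2 ↔ 6t·e^(-4t); 2/(s + 4)^3 ↔ (1)t^2·e^(-4t).

f(t) = t^2*exp(-4*t) + 6*t*exp(-4*t) + 3*exp(-4*t)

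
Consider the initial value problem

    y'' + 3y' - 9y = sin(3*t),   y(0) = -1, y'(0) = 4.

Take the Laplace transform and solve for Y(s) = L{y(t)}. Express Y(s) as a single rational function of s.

Y(s) = (-s^3 + s^2 - 9*s + 12)/(s^4 + 3*s^3 + 27*s - 81)

Apply the Laplace transform to the equation.
The derivative rules (L{y''} = s^2 Y - s·y(0) - y'(0) and L{y'} = sY - y(0), with y(0) = -1, y'(0) = 4) turn the left side into (s^2 + 3*s - 9)Y - (-s + 1).
The right side is L{sin(3*t)} = 3/(s^2 + 9).
So (s^2 + 3*s - 9)Y = 3/(s^2 + 9) + (-s + 1).
Isolate Y and clear denominators.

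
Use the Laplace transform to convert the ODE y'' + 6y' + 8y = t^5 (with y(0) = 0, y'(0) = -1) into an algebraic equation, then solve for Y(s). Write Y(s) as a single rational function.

Transform both sides with L{·}.
The derivative rules (L{y''} = s^2 Y - s·y(0) - y'(0) and L{y'} = sY - y(0), with y(0) = 0, y'(0) = -1) turn the left side into (s^2 + 6*s + 8)Y - (-1).
The right side is L{t^5} = 120/s^6.
So (s^2 + 6*s + 8)Y = 120/s^6 + (-1).
Isolate Y and clear denominators.

Y(s) = (-s^6 + 120)/(s^8 + 6*s^7 + 8*s^6)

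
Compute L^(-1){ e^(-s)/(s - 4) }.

The factor e^(-s) signals a time shift by c = 1 (second shifting theorem).
L{e^(4t)} = 1/(s - 4), so L^-1{1/(s - 4)} = e^(4*t).
Hence the inverse is u(t - 1) times that function evaluated at t - 1.

Heaviside(t - 1)*(exp(4*t - 4))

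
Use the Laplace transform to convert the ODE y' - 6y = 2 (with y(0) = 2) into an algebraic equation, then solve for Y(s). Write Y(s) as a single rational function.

Y(s) = (2*s + 2)/(s^2 - 6*s)

Transform both sides with L{·}.
The derivative rules (L{y'} = sY - y(0) = sY - 2) turn the left side into (s - 6)Y - (2).
The right side is L{2} = 2/s.
So (s - 6)Y = 2/s + (2).
Isolate Y and clear denominators.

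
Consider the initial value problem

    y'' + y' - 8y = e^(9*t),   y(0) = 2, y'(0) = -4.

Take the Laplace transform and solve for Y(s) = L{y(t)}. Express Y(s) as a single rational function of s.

Take the Laplace transform of both sides.
Using L{y''} = s^2 Y - s·y(0) - y'(0) and L{y'} = sY - y(0), with y(0) = 2, y'(0) = -4, the left side becomes (s^2 + s - 8)Y - (2*s - 2).
The right side is L{e^(9*t)} = 1/(s - 9).
So (s^2 + s - 8)Y = 1/(s - 9) + (2*s - 2).
Isolate Y and clear denominators.

Y(s) = (2*s^2 - 20*s + 19)/(s^3 - 8*s^2 - 17*s + 72)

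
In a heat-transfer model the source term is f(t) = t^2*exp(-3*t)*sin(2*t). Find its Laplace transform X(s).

X(s) = 4*(3*s^2 + 18*s + 23)/(s^2 + 6*s + 13)^3

L{sin(2t)} = 2/(s^2 + 4).
Multiplying by e^(-3t) shifts s → s + 3, so L{exp(-3*t)*sin(2*t)} = 2/((s + 3)^2 + 4).
Then apply L{t^2·g(t)} = (-1)^2 d^2/ds^2[G(s)] with G(s) = 2/((s + 3)^2 + 4):
differentiating 2 times and applying the sign gives 4*(3*s^2 + 18*s + 23)/(s^2 + 6*s + 13)^3.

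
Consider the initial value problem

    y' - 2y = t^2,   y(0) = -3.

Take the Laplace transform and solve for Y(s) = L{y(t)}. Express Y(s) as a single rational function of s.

Laplace-transform each side.
With L{y'} = sY - y(0) = sY - (-3): the LHS transforms to (s - 2)Y - (-3).
The right side is L{t^2} = 2/s^3.
So (s - 2)Y = 2/s^3 + (-3).
Solve for Y(s) and write it as one ratio of polynomials.

Y(s) = (-3*s^3 + 2)/(s^4 - 2*s^3)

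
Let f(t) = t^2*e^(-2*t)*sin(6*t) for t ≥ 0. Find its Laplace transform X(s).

X(s) = 36*(s^2 + 4*s - 8)/(s^2 + 4*s + 40)^3

L{sin(6t)} = 6/(s^2 + 36).
Multiplying by e^(-2t) shifts s → s + 2, so L{e^(-2*t)*sin(6*t)} = 6/((s + 2)^2 + 36).
Then apply L{t^2·g(t)} = (-1)^2 d^2/ds^2[G(s)] with G(s) = 6/((s + 2)^2 + 36):
differentiating 2 times and applying the sign gives 36*(s^2 + 4*s - 8)/(s^2 + 4*s + 40)^3.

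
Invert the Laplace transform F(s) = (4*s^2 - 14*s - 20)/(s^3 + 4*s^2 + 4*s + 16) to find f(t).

f(t) = -5*sin(2*t) - cos(2*t) + 5*exp(-4*t)

Factor the denominator: s^3 + 4*s^2 + 4*s + 16 = (s + 4)*(s^2 + 4).
Partial fraction decomposition gives [5/(s + 4)] + [-s/(s^2 + 4)] + [-10/(s^2 + 4)].
Invert each term: 5/(s + 4) ↔ 5e^(-4t); -1·s/(s^2 + 4) ↔ -cos(2t); -5·2/(s^2 + 4) ↔ -5sin(2t).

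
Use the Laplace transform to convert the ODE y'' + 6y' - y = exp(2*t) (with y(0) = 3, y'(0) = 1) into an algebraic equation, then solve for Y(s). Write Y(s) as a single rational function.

Y(s) = (3*s^2 + 13*s - 37)/(s^3 + 4*s^2 - 13*s + 2)

Apply the Laplace transform to the equation.
The derivative rules (L{y''} = s^2 Y - s·y(0) - y'(0) and L{y'} = sY - y(0), with y(0) = 3, y'(0) = 1) turn the left side into (s^2 + 6*s - 1)Y - (3*s + 19).
The right side is L{exp(2*t)} = 1/(s - 2).
So (s^2 + 6*s - 1)Y = 1/(s - 2) + (3*s + 19).
Divide through and combine into a single rational function.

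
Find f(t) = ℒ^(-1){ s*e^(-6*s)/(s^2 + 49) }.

The factor e^(-6s) signals a time shift by c = 6 (second shifting theorem).
L{cos(7t)} = s/(s^2 + 49), so L^-1{s/(s^2 + 49)} = cos(7*t).
Hence the inverse is u(t - 6) times that function evaluated at t - 6.

f(t) = Heaviside(t - 6)*(cos(7*t - 42))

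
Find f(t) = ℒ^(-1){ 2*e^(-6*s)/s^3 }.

The factor e^(-6s) signals a time shift by c = 6 (second shifting theorem).
L{t^2} = 2!/s^3 = 2/s^3, so L^-1{2/s^3} = t^2.
Hence the inverse is u(t - 6) times that function evaluated at t - 6.

f(t) = Heaviside(t - 6)*((t - 6)^2)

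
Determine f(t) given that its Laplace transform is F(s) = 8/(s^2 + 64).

f(t) = sin(8*t)

Since L{sin(8t)} = 8/(s^2 + 64), the inverse is sin(8*t).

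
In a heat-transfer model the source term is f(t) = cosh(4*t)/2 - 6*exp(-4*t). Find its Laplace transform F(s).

By linearity of the Laplace transform, transform each term separately.
(1/2)·[L{cosh(4t)} = s/(s^2 - 16)]; (-6)·[L{e^(-4t)} = 1/(s + 4)].

F(s) = s/(2*(s^2 - 16)) - 6/(s + 4)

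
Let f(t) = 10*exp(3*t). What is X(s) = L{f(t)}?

L{10} = 10/s.
By the first shifting theorem, multiplying by e^(3t) replaces s with s - 3.

X(s) = 10/(s - 3)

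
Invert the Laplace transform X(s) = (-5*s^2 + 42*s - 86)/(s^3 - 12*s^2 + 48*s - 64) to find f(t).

f(t) = t^2*exp(4*t) + 2*t*exp(4*t) - 5*exp(4*t)

Factor the denominator: s^3 - 12*s^2 + 48*s - 64 = (s - 4)^3.
Partial fraction decomposition gives [-5/(s - 4)] + [2/(s - 4)^2] + [2/(s - 4)^3].
Invert each term: -5/(s - 4) ↔ -5e^(4t); 2/(s - 4)^2 ↔ 2t·e^(4t); 2/(s - 4)^3 ↔ (1)t^2·e^(4t).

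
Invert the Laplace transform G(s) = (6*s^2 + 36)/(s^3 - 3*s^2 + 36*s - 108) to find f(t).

Factor the denominator: s^3 - 3*s^2 + 36*s - 108 = (s - 3)*(s^2 + 36).
Partial fraction decomposition gives [2/(s - 3)] + [4*s/(s^2 + 36)] + [12/(s^2 + 36)].
Invert each term: 2/(s - 3) ↔ 2e^(3t); 4·s/(s^2 + 36) ↔ 4cos(6t); 2·6/(s^2 + 36) ↔ 2sin(6t).

f(t) = 2*exp(3*t) + 2*sin(6*t) + 4*cos(6*t)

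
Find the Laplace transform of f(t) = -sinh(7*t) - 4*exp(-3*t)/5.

Apply the Laplace transform termwise.
(-1)·[L{sinh(7t)} = 7/(s^2 - 49)]; (-4/5)·[L{e^(-3t)} = 1/(s + 3)].

-7/(s^2 - 49) - 4/(5*(s + 3))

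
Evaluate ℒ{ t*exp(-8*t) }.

L{e^(-8t)} = 1/(s + 8).
Then apply L{t·g(t)} = -d/ds[G(s)] with G(s) = 1/(s + 8):
differentiating 1 time and applying the sign gives (s + 8)^(-2).

(s + 8)^(-2)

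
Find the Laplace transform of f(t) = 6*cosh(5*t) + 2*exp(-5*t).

By linearity of the Laplace transform, transform each term separately.
(6)·[L{cosh(5t)} = s/(s^2 - 25)]; (2)·[L{e^(-5t)} = 1/(s + 5)].

6*s/(s^2 - 25) + 2/(s + 5)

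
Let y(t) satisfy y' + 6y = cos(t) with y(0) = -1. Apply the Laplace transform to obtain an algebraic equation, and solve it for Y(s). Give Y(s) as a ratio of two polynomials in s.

Y(s) = (-s^2 + s - 1)/(s^3 + 6*s^2 + s + 6)

Transform both sides with L{·}.
Using L{y'} = sY - y(0) = sY - (-1), the left side becomes (s + 6)Y - (-1).
The right side is L{cos(t)} = s/(s^2 + 1).
So (s + 6)Y = s/(s^2 + 1) + (-1).
Solve for Y(s) and write it as one ratio of polynomials.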